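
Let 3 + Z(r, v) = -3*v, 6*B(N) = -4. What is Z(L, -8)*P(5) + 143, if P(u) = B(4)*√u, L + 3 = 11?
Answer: 143 - 14*√5 ≈ 111.70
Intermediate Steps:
L = 8 (L = -3 + 11 = 8)
B(N) = -⅔ (B(N) = (⅙)*(-4) = -⅔)
Z(r, v) = -3 - 3*v
P(u) = -2*√u/3
Z(L, -8)*P(5) + 143 = (-3 - 3*(-8))*(-2*√5/3) + 143 = (-3 + 24)*(-2*√5/3) + 143 = 21*(-2*√5/3) + 143 = -14*√5 + 143 = 143 - 14*√5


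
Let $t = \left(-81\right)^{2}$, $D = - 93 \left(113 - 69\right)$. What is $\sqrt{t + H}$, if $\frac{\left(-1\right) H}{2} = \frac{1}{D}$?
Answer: $\frac{\sqrt{27465109122}}{2046} \approx 81.0$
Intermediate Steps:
$D = -4092$ ($D = \left(-93\right) 44 = -4092$)
$H = \frac{1}{2046}$ ($H = - \frac{2}{-4092} = \left(-2\right) \left(- \frac{1}{4092}\right) = \frac{1}{2046} \approx 0.00048876$)
$t = 6561$
$\sqrt{t + H} = \sqrt{6561 + \frac{1}{2046}} = \sqrt{\frac{13423807}{2046}} = \frac{\sqrt{27465109122}}{2046}$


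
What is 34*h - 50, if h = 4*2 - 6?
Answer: 18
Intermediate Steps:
h = 2 (h = 8 - 6 = 2)
34*h - 50 = 34*2 - 50 = 68 - 50 = 18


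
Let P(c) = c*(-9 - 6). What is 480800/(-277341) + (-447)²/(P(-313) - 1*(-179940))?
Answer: -3706364459/5689650615 ≈ -0.65142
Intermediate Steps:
P(c) = -15*c (P(c) = c*(-15) = -15*c)
480800/(-277341) + (-447)²/(P(-313) - 1*(-179940)) = 480800/(-277341) + (-447)²/(-15*(-313) - 1*(-179940)) = 480800*(-1/277341) + 199809/(4695 + 179940) = -480800/277341 + 199809/184635 = -480800/277341 + 199809*(1/184635) = -480800/277341 + 22201/20515 = -3706364459/5689650615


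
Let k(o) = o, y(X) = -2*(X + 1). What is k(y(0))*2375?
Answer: -4750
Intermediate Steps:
y(X) = -2 - 2*X (y(X) = -2*(1 + X) = -2 - 2*X)
k(y(0))*2375 = (-2 - 2*0)*2375 = (-2 + 0)*2375 = -2*2375 = -4750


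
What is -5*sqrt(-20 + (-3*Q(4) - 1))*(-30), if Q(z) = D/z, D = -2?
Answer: 75*I*sqrt(78) ≈ 662.38*I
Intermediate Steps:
Q(z) = -2/z
-5*sqrt(-20 + (-3*Q(4) - 1))*(-30) = -5*sqrt(-20 + (-(-6)/4 - 1))*(-30) = -5*sqrt(-20 + (-3*(-1/2) - 1))*(-30) = -5*sqrt(-20 + (3/2 - 1))*(-30) = -5*sqrt(-20 + 1/2)*(-30) = -5*I*sqrt(78)/2*(-30) = 75*I*sqrt(78)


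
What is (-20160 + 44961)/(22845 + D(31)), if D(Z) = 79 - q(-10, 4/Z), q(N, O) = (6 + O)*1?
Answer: 256277/236818 ≈ 1.0822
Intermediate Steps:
q(N, O) = 6 + O
D(Z) = 73 - 4/Z (D(Z) = 79 - (6 + 4/Z) = 79 + (-6 - 4/Z) = 73 - 4/Z)
(-20160 + 44961)/(22845 + D(31)) = (-20160 + 44961)/(22845 + (73 - 4/31)) = 24801/(22845 + (73 - 4*1/31)) = 24801/(22845 + (73 - 4/31)) = 24801/(22845 + 2259/31) = 24801/(710454/31) = 24801*(31/710454) = 256277/236818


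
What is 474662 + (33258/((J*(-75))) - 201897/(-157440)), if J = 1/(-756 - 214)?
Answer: 47483908323/52480 ≈ 9.0480e+5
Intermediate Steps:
J = -1/970 (J = 1/(-970) = -1/970 ≈ -0.0010309)
474662 + (33258/((J*(-75))) - 201897/(-157440)) = 474662 + (33258/((-1/970*(-75))) - 201897/(-157440)) = 474662 + (33258/(15/194) - 201897*(-1/157440)) = 474662 + (33258*(194/15) + 67299/52480) = 474662 + (2150684/5 + 67299/52480) = 474662 + 22573646563/52480 = 47483908323/52480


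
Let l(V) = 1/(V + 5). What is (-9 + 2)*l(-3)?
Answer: -7/2 ≈ -3.5000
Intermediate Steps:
l(V) = 1/(5 + V)
(-9 + 2)*l(-3) = (-9 + 2)/(5 - 3) = -7/2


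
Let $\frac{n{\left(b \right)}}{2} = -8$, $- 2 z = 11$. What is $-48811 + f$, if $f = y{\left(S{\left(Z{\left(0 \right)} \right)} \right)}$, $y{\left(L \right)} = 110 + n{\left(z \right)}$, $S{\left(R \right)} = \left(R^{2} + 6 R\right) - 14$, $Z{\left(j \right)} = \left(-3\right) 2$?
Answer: $-48717$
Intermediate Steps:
$z = - \frac{11}{2}$ ($z = \left(- \frac{1}{2}\right) 11 = - \frac{11}{2} \approx -5.5$)
$Z{\left(j \right)} = -6$
$S{\left(R \right)} = -14 + R^{2} + 6 R$
$n{\left(b \right)} = -16$ ($n{\left(b \right)} = 2 \left(-8\right) = -16$)
$y{\left(L \right)} = 94$ ($y{\left(L \right)} = 110 - 16 = 94$)
$f = 94$
$-48811 + f = -48811 + 94 = -48717$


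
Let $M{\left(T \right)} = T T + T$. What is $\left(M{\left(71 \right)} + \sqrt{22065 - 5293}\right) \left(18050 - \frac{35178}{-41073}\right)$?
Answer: $\frac{1263350418912}{13691} + \frac{494268552 \sqrt{4193}}{13691} \approx 9.4614 \cdot 10^{7}$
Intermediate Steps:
$M{\left(T \right)} = T + T^{2}$ ($M{\left(T \right)} = T^{2} + T = T + T^{2}$)
$\left(M{\left(71 \right)} + \sqrt{22065 - 5293}\right) \left(18050 - \frac{35178}{-41073}\right) = \left(71 \left(1 + 71\right) + \sqrt{22065 - 5293}\right) \left(18050 - \frac{35178}{-41073}\right) = \left(71 \cdot 72 + \sqrt{16772}\right) \left(18050 - - \frac{11726}{13691}\right) = \left(5112 + 2 \sqrt{4193}\right) \left(18050 + \frac{11726}{13691}\right) = \left(5112 + 2 \sqrt{4193}\right) \frac{247134276}{13691} = \frac{1263350418912}{13691} + \frac{494268552 \sqrt{4193}}{13691}$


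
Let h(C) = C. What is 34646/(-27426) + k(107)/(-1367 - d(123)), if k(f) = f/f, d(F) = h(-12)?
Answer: -23486378/18581115 ≈ -1.2640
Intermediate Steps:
d(F) = -12
k(f) = 1
34646/(-27426) + k(107)/(-1367 - d(123)) = 34646/(-27426) + 1/(-1367 - 1*(-12)) = 34646*(-1/27426) + 1/(-1367 + 12) = -17323/13713 + 1/(-1355) = -17323/13713 + 1*(-1/1355) = -17323/13713 - 1/1355 = -23486378/18581115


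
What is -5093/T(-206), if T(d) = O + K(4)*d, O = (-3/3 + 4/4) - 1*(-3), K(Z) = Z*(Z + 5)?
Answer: 5093/7413 ≈ 0.68704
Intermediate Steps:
K(Z) = Z*(5 + Z)
O = 3 (O = (-3*⅓ + 4*(¼)) + 3 = (-1 + 1) + 3 = 0 + 3 = 3)
T(d) = 3 + 36*d (T(d) = 3 + (4*(5 + 4))*d = 3 + (4*9)*d = 3 + 36*d)
-5093/T(-206) = -5093/(3 + 36*(-206)) = -5093/(3 - 7416) = -5093/(-7413) = -5093*(-1/7413) = 5093/7413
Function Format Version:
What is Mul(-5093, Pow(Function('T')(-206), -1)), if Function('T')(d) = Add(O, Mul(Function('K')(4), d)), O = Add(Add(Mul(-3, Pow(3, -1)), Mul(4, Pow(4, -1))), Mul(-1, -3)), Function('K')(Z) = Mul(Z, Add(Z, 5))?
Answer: Rational(5093, 7413) ≈ 0.68704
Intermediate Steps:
Function('K')(Z) = Mul(Z, Add(5, Z))
O = 3 (O = Add(Add(Mul(-3, Rational(1, 3)), Mul(4, Rational(1, 4))), 3) = Add(Add(-1, 1), 3) = Add(0, 3) = 3)
Function('T')(d) = Add(3, Mul(36, d)) (Function('T')(d) = Add(3, Mul(Mul(4, Add(5, 4)), d)) = Add(3, Mul(Mul(4, 9), d)) = Add(3, Mul(36, d)))
Mul(-5093, Pow(Function('T')(-206), -1)) = Mul(-5093, Pow(Add(3, Mul(36, -206)), -1)) = Mul(-5093, Pow(Add(3, -7416), -1)) = Mul(-5093, Pow(-7413, -1)) = Mul(-5093, Rational(-1, 7413)) = Rational(5093, 7413)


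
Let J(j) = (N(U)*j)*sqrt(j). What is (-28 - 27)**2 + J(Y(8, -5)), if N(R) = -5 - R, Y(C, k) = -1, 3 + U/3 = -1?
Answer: 3025 - 7*I ≈ 3025.0 - 7.0*I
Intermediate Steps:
U = -12 (U = -9 + 3*(-1) = -9 - 3 = -12)
J(j) = 7*j**(3/2) (J(j) = ((-5 - 1*(-12))*j)*sqrt(j) = ((-5 + 12)*j)*sqrt(j) = (7*j)*sqrt(j) = 7*j**(3/2))
(-28 - 27)**2 + J(Y(8, -5)) = (-28 - 27)**2 + 7*(-1)**(3/2) = (-55)**2 + 7*(-I) = 3025 - 7*I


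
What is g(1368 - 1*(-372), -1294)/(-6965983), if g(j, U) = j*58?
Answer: -100920/6965983 ≈ -0.014488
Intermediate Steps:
g(j, U) = 58*j
g(1368 - 1*(-372), -1294)/(-6965983) = (58*(1368 - 1*(-372)))/(-6965983) = (58*(1368 + 372))*(-1/6965983) = (58*1740)*(-1/6965983) = 100920*(-1/6965983) = -100920/6965983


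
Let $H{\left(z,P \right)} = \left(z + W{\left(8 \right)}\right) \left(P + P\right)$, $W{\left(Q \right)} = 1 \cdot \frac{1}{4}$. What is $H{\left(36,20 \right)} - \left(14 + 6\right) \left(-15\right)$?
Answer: $1750$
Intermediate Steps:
$W{\left(Q \right)} = \frac{1}{4}$ ($W{\left(Q \right)} = 1 \cdot \frac{1}{4} = \frac{1}{4}$)
$H{\left(z,P \right)} = 2 P \left(\frac{1}{4} + z\right)$ ($H{\left(z,P \right)} = \left(z + \frac{1}{4}\right) \left(P + P\right) = \left(\frac{1}{4} + z\right) 2 P = 2 P \left(\frac{1}{4} + z\right)$)
$H{\left(36,20 \right)} - \left(14 + 6\right) \left(-15\right) = \frac{1}{2} \cdot 20 \left(1 + 4 \cdot 36\right) - \left(14 + 6\right) \left(-15\right) = \frac{1}{2} \cdot 20 \left(1 + 144\right) - 20 \left(-15\right) = \frac{1}{2} \cdot 20 \cdot 145 - -300 = 1450 + 300 = 1750$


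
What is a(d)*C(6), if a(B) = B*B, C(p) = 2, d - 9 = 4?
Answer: 338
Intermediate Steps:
d = 13 (d = 9 + 4 = 13)
a(B) = B**2
a(d)*C(6) = 13**2*2 = 169*2 = 338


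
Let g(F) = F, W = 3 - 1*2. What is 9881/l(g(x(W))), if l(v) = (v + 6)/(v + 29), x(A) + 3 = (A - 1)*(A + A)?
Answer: 256906/3 ≈ 85635.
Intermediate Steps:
W = 1 (W = 3 - 2 = 1)
x(A) = -3 + 2*A*(-1 + A) (x(A) = -3 + (A - 1)*(A + A) = -3 + (-1 + A)*(2*A) = -3 + 2*A*(-1 + A))
l(v) = (6 + v)/(29 + v)
9881/l(g(x(W))) = 9881/(((6 + (-3 - 2*1 + 2*1²))/(29 + (-3 - 2*1 + 2*1²)))) = 9881/(((6 + (-3 - 2 + 2*1))/(29 + (-3 - 2 + 2*1)))) = 9881/(((6 + (-3 - 2 + 2))/(29 + (-3 - 2 + 2)))) = 9881/(((6 - 3)/(29 - 3))) = 9881/((3/26)) = 9881/(((1/26)*3)) = 9881/(3/26) = 9881*(26/3) = 256906/3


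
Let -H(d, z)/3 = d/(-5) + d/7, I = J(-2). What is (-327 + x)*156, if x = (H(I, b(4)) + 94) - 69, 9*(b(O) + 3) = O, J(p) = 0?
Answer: -47112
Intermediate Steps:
I = 0
b(O) = -3 + O/9
H(d, z) = 6*d/35 (H(d, z) = -3*(d/(-5) + d/7) = -3*(d*(-1/5) + d*(1/7)) = -3*(-d/5 + d/7) = -(-6)*d/35 = 6*d/35)
x = 25 (x = ((6/35)*0 + 94) - 69 = (0 + 94) - 69 = 94 - 69 = 25)
(-327 + x)*156 = (-327 + 25)*156 = -302*156 = -47112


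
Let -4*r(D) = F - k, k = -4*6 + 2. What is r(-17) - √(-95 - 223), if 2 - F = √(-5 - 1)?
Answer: -6 - I*√318 + I*√6/4 ≈ -6.0 - 17.22*I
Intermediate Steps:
k = -22 (k = -24 + 2 = -22)
F = 2 - I*√6 (F = 2 - √(-5 - 1) = 2 - √(-6) = 2 - I*√6 ≈ 2.0 - 2.4495*I)
r(D) = -6 + I*√6/4 (r(D) = -((2 - I*√6) - 1*(-22))/4 = -((2 - I*√6) + 22)/4 = -(24 - I*√6)/4 = -6 + I*√6/4)
r(-17) - √(-95 - 223) = (-6 + I*√6/4) - √(-95 - 223) = (-6 + I*√6/4) - √(-318) = (-6 + I*√6/4) - I*√318 = -6 - I*√318 + I*√6/4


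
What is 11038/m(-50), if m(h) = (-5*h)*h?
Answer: -5519/6250 ≈ -0.88304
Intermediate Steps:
m(h) = -5*h²
11038/m(-50) = 11038/((-5*(-50)²)) = 11038/((-5*2500)) = 11038/(-12500) = 11038*(-1/12500) = -5519/6250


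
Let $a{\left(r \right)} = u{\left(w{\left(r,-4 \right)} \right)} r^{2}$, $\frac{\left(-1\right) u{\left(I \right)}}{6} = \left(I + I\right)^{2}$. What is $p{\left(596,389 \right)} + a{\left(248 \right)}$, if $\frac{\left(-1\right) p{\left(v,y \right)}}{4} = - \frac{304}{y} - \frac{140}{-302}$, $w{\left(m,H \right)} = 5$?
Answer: $- \frac{2167609998904}{58739} \approx -3.6902 \cdot 10^{7}$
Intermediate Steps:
$p{\left(v,y \right)} = - \frac{280}{151} + \frac{1216}{y}$ ($p{\left(v,y \right)} = - 4 \left(- \frac{304}{y} - \frac{140}{-302}\right) = - 4 \left(- \frac{304}{y} - - \frac{70}{151}\right) = - 4 \left(- \frac{304}{y} + \frac{70}{151}\right) = - 4 \left(\frac{70}{151} - \frac{304}{y}\right) = - \frac{280}{151} + \frac{1216}{y}$)
$u{\left(I \right)} = - 24 I^{2}$ ($u{\left(I \right)} = - 6 \left(I + I\right)^{2} = - 6 \left(2 I\right)^{2} = - 6 \cdot 4 I^{2} = - 24 I^{2}$)
$a{\left(r \right)} = - 600 r^{2}$ ($a{\left(r \right)} = - 24 \cdot 5^{2} r^{2} = \left(-24\right) 25 r^{2} = - 600 r^{2}$)
$p{\left(596,389 \right)} + a{\left(248 \right)} = \left(- \frac{280}{151} + \frac{1216}{389}\right) - 600 \cdot 248^{2} = \left(- \frac{280}{151} + 1216 \cdot \frac{1}{389}\right) - 36902400 = \left(- \frac{280}{151} + \frac{1216}{389}\right) - 36902400 = \frac{74696}{58739} - 36902400 = - \frac{2167609998904}{58739}$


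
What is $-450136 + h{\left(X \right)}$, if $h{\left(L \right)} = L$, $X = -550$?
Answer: $-450686$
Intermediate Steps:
$-450136 + h{\left(X \right)} = -450136 - 550 = -450686$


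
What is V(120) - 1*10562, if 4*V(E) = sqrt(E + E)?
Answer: -10562 + sqrt(15) ≈ -10558.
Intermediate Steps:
V(E) = sqrt(2)*sqrt(E)/4 (V(E) = sqrt(E + E)/4 = sqrt(2*E)/4 = (sqrt(2)*sqrt(E))/4 = sqrt(2)*sqrt(E)/4)
V(120) - 1*10562 = sqrt(2)*sqrt(120)/4 - 1*10562 = sqrt(2)*(2*sqrt(30))/4 - 10562 = sqrt(15) - 10562 = -10562 + sqrt(15)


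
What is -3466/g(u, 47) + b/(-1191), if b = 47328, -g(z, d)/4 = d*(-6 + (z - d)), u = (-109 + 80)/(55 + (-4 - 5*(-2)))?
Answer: -4879331389/121731316 ≈ -40.083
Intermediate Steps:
u = -29/61 (u = -29/(55 + (-4 + 10)) = -29/(55 + 6) = -29/61 ≈ -0.47541)
g(z, d) = -4*d*(-6 + z - d) (g(z, d) = -4*d*(-6 + (z - d)) = -4*d*(-6 + z - d))
-3466/g(u, 47) + b/(-1191) = -3466*1/(188*(6 + 47 - 1*(-29/61))) + 47328/(-1191) = -3466*1/(188*(6 + 47 + 29/61)) + 47328*(-1/1191) = -3466/(4*47*(3262/61)) - 15776/397 = -3466/613256/61 - 15776/397 = -3466*61/613256 - 15776/397 = -105713/306628 - 15776/397 = -4879331389/121731316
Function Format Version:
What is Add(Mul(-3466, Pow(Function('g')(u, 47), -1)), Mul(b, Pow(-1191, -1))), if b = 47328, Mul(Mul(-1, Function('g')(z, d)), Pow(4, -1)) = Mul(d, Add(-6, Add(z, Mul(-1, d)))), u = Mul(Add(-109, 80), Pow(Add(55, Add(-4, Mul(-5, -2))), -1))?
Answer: Rational(-4879331389, 121731316) ≈ -40.083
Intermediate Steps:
u = Rational(-29, 61) (u = Mul(-29, Pow(Add(55, Add(-4, 10)), -1)) = Mul(-29, Pow(Add(55, 6), -1)) = Mul(-29, Pow(61, -1)) = Mul(-29, Rational(1, 61)) = Rational(-29, 61) ≈ -0.47541)
Function('g')(z, d) = Mul(-4, d, Add(-6, z, Mul(-1, d))) (Function('g')(z, d) = Mul(-4, Mul(d, Add(-6, Add(z, Mul(-1, d))))) = Mul(-4, Mul(d, Add(-6, z, Mul(-1, d)))) = Mul(-4, d, Add(-6, z, Mul(-1, d))))
Add(Mul(-3466, Pow(Function('g')(u, 47), -1)), Mul(b, Pow(-1191, -1))) = Add(Mul(-3466, Pow(Mul(4, 47, Add(6, 47, Mul(-1, Rational(-29, 61)))), -1)), Mul(47328, Pow(-1191, -1))) = Add(Mul(-3466, Pow(Mul(4, 47, Add(6, 47, Rational(29, 61))), -1)), Mul(47328, Rational(-1, 1191))) = Add(Mul(-3466, Pow(Mul(4, 47, Rational(3262, 61)), -1)), Rational(-15776, 397)) = Add(Mul(-3466, Pow(Rational(613256, 61), -1)), Rational(-15776, 397)) = Add(Mul(-3466, Rational(61, 613256)), Rational(-15776, 397)) = Add(Rational(-105713, 306628), Rational(-15776, 397)) = Rational(-4879331389, 121731316)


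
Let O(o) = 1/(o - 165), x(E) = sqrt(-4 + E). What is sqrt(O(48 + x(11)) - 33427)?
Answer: sqrt(-3910960 + 33427*sqrt(7))/sqrt(117 - sqrt(7)) ≈ 182.83*I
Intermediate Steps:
O(o) = 1/(-165 + o)
sqrt(O(48 + x(11)) - 33427) = sqrt(1/(-165 + (48 + sqrt(-4 + 11))) - 33427) = sqrt(1/(-165 + (48 + sqrt(7))) - 33427) = sqrt(1/(-117 + sqrt(7)) - 33427) = sqrt(-33427 + 1/(-117 + sqrt(7)))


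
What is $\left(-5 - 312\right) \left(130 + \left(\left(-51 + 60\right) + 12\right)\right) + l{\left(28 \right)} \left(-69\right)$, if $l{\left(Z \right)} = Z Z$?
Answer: $-101963$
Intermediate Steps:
$l{\left(Z \right)} = Z^{2}$
$\left(-5 - 312\right) \left(130 + \left(\left(-51 + 60\right) + 12\right)\right) + l{\left(28 \right)} \left(-69\right) = \left(-5 - 312\right) \left(130 + \left(\left(-51 + 60\right) + 12\right)\right) + 28^{2} \left(-69\right) = - 317 \left(130 + \left(9 + 12\right)\right) + 784 \left(-69\right) = - 317 \left(130 + 21\right) - 54096 = \left(-317\right) 151 - 54096 = -47867 - 54096 = -101963$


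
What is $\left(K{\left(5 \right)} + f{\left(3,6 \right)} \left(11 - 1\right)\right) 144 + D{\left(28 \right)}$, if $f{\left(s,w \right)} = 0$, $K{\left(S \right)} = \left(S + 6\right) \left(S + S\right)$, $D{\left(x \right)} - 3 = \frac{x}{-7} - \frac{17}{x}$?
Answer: $\frac{443475}{28} \approx 15838.0$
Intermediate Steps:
$D{\left(x \right)} = 3 - \frac{17}{x} - \frac{x}{7}$ ($D{\left(x \right)} = 3 + \left(\frac{x}{-7} - \frac{17}{x}\right) = 3 + \left(x \left(- \frac{1}{7}\right) - \frac{17}{x}\right) = 3 - \left(\frac{17}{x} + \frac{x}{7}\right) = 3 - \frac{17}{x} - \frac{x}{7}$)
$K{\left(S \right)} = 2 S \left(6 + S\right)$ ($K{\left(S \right)} = \left(6 + S\right) 2 S = 2 S \left(6 + S\right)$)
$\left(K{\left(5 \right)} + f{\left(3,6 \right)} \left(11 - 1\right)\right) 144 + D{\left(28 \right)} = \left(2 \cdot 5 \left(6 + 5\right) + 0 \left(11 - 1\right)\right) 144 - \left(1 + \frac{17}{28}\right) = \left(2 \cdot 5 \cdot 11 + 0 \left(11 - 1\right)\right) 144 - \frac{45}{28} = \left(110 + 0 \cdot 10\right) 144 - \frac{45}{28} = \left(110 + 0\right) 144 - \frac{45}{28} = 110 \cdot 144 - \frac{45}{28} = 15840 - \frac{45}{28} = \frac{443475}{28}$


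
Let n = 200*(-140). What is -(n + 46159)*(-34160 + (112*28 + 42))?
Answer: 562602138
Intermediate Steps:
n = -28000
-(n + 46159)*(-34160 + (112*28 + 42)) = -(-28000 + 46159)*(-34160 + (112*28 + 42)) = -18159*(-34160 + (3136 + 42)) = -18159*(-34160 + 3178) = -18159*(-30982) = -1*(-562602138) = 562602138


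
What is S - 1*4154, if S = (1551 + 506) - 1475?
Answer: -3572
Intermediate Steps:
S = 582 (S = 2057 - 1475 = 582)
S - 1*4154 = 582 - 1*4154 = 582 - 4154 = -3572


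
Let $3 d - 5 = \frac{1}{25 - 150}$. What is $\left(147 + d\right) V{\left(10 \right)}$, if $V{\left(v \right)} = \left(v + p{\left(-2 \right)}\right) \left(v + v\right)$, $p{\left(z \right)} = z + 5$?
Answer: $\frac{966316}{25} \approx 38653.0$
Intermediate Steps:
$p{\left(z \right)} = 5 + z$
$d = \frac{208}{125}$ ($d = \frac{5}{3} + \frac{1}{3 \left(25 - 150\right)} = \frac{5}{3} + \frac{1}{3 \left(-125\right)} = \frac{5}{3} + \frac{1}{3} \left(- \frac{1}{125}\right) = \frac{5}{3} - \frac{1}{375} = \frac{208}{125} \approx 1.664$)
$V{\left(v \right)} = 2 v \left(3 + v\right)$ ($V{\left(v \right)} = \left(v + \left(5 - 2\right)\right) \left(v + v\right) = \left(v + 3\right) 2 v = \left(3 + v\right) 2 v = 2 v \left(3 + v\right)$)
$\left(147 + d\right) V{\left(10 \right)} = \left(147 + \frac{208}{125}\right) 2 \cdot 10 \left(3 + 10\right) = \frac{18583 \cdot 2 \cdot 10 \cdot 13}{125} = \frac{18583}{125} \cdot 260 = \frac{966316}{25}$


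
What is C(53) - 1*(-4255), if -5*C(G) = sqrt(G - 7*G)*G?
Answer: 4255 - 53*I*sqrt(318)/5 ≈ 4255.0 - 189.03*I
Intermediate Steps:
C(G) = -G*sqrt(6)*sqrt(-G)/5 (C(G) = -sqrt(G - 7*G)*G/5 = -sqrt(-6*G)*G/5 = -sqrt(6)*sqrt(-G)*G/5 = -G*sqrt(6)*sqrt(-G)/5)
C(53) - 1*(-4255) = sqrt(6)*(-1*53)**(3/2)/5 - 1*(-4255) = sqrt(6)*(-53)**(3/2)/5 + 4255 = sqrt(6)*(-53*I*sqrt(53))/5 + 4255 = -53*I*sqrt(318)/5 + 4255 = 4255 - 53*I*sqrt(318)/5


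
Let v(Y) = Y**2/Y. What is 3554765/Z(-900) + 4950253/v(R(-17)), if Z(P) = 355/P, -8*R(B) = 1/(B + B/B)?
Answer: 44348041564/71 ≈ 6.2462e+8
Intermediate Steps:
R(B) = -1/(8*(1 + B)) (R(B) = -1/(8*(B + B/B)) = -1/(8*(B + 1)) = -1/(8*(1 + B)))
v(Y) = Y
3554765/Z(-900) + 4950253/v(R(-17)) = 3554765/((355/(-900))) + 4950253/((-1/(8 + 8*(-17)))) = 3554765/((355*(-1/900))) + 4950253/((-1/(8 - 136))) = 3554765/(-71/180) + 4950253/((-1/(-128))) = 3554765*(-180/71) + 4950253/((-1*(-1/128))) = -639857700/71 + 4950253/(1/128) = -639857700/71 + 4950253*128 = -639857700/71 + 633632384 = 44348041564/71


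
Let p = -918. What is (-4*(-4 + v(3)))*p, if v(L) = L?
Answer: -3672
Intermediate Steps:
(-4*(-4 + v(3)))*p = -4*(-4 + 3)*(-918) = -4*(-1)*(-918) = 4*(-918) = -3672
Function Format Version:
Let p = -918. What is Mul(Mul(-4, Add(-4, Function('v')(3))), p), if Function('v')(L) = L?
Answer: -3672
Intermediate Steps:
Mul(Mul(-4, Add(-4, Function('v')(3))), p) = Mul(Mul(-4, Add(-4, 3)), -918) = Mul(Mul(-4, -1), -918) = Mul(4, -918) = -3672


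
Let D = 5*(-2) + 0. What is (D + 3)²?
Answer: 49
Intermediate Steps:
D = -10 (D = -10 + 0 = -10)
(D + 3)² = (-10 + 3)² = (-7)² = 49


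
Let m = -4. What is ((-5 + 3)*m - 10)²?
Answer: 4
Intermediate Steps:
((-5 + 3)*m - 10)² = ((-5 + 3)*(-4) - 10)² = (-2*(-4) - 10)² = (8 - 10)² = (-2)² = 4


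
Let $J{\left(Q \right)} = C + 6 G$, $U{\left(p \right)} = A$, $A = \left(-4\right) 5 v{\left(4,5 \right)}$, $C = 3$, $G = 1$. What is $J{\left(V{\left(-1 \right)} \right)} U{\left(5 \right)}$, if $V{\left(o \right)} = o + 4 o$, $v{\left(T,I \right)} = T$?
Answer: $-720$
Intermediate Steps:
$A = -80$ ($A = \left(-4\right) 5 \cdot 4 = \left(-20\right) 4 = -80$)
$V{\left(o \right)} = 5 o$
$U{\left(p \right)} = -80$
$J{\left(Q \right)} = 9$ ($J{\left(Q \right)} = 3 + 6 \cdot 1 = 3 + 6 = 9$)
$J{\left(V{\left(-1 \right)} \right)} U{\left(5 \right)} = 9 \left(-80\right) = -720$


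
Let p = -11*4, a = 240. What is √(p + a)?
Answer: 14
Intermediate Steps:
p = -44
√(p + a) = √(-44 + 240) = √196 = 14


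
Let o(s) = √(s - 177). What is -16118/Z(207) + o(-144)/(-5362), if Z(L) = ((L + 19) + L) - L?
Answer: -8059/113 - I*√321/5362 ≈ -71.319 - 0.0033414*I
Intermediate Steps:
o(s) = √(-177 + s)
Z(L) = 19 + L (Z(L) = ((19 + L) + L) - L = (19 + 2*L) - L = 19 + L)
-16118/Z(207) + o(-144)/(-5362) = -16118/(19 + 207) + √(-177 - 144)/(-5362) = -16118/226 + √(-321)*(-1/5362) = -16118*1/226 + (I*√321)*(-1/5362) = -8059/113 - I*√321/5362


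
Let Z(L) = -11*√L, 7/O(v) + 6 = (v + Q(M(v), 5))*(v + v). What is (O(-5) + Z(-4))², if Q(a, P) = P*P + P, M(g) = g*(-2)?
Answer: -31719375/65536 + 77*I/64 ≈ -484.0 + 1.2031*I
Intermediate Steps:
M(g) = -2*g
Q(a, P) = P + P² (Q(a, P) = P² + P = P + P²)
O(v) = 7/(-6 + 2*v*(30 + v)) (O(v) = 7/(-6 + (v + 5*(1 + 5))*(v + v)) = 7/(-6 + (v + 5*6)*(2*v)) = 7/(-6 + (v + 30)*(2*v)) = 7/(-6 + (30 + v)*(2*v)) = 7/(-6 + 2*v*(30 + v)))
(O(-5) + Z(-4))² = (7/(2*(-3 + (-5)² + 30*(-5))) - 22*I)² = (7/(2*(-3 + 25 - 150)) - 22*I)² = ((7/2)/(-128) - 22*I)² = ((7/2)*(-1/128) - 22*I)² = (-7/256 - 22*I)²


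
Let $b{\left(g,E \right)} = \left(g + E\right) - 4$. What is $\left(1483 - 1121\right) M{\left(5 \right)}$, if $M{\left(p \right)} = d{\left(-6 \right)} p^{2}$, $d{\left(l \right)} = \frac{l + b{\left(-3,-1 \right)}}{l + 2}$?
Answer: $31675$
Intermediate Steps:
$b{\left(g,E \right)} = -4 + E + g$ ($b{\left(g,E \right)} = \left(E + g\right) - 4 = -4 + E + g$)
$d{\left(l \right)} = \frac{-8 + l}{2 + l}$ ($d{\left(l \right)} = \frac{l - 8}{l + 2} = \frac{l - 8}{2 + l} = \frac{-8 + l}{2 + l}$)
$M{\left(p \right)} = \frac{7 p^{2}}{2}$ ($M{\left(p \right)} = \frac{-8 - 6}{2 - 6} p^{2} = \frac{1}{-4} \left(-14\right) p^{2} = \left(- \frac{1}{4}\right) \left(-14\right) p^{2} = \frac{7 p^{2}}{2}$)
$\left(1483 - 1121\right) M{\left(5 \right)} = \left(1483 - 1121\right) \frac{7 \cdot 5^{2}}{2} = 362 \cdot \frac{7}{2} \cdot 25 = 362 \cdot \frac{175}{2} = 31675$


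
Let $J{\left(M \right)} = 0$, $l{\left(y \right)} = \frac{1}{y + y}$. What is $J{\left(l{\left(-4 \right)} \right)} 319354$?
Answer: $0$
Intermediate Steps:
$l{\left(y \right)} = \frac{1}{2 y}$
$J{\left(l{\left(-4 \right)} \right)} 319354 = 0 \cdot 319354 = 0$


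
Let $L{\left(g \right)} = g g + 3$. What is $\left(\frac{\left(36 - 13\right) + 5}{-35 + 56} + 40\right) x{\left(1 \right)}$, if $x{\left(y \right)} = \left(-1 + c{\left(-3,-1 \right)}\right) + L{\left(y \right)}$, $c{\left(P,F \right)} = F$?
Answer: $\frac{248}{3} \approx 82.667$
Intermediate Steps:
$L{\left(g \right)} = 3 + g^{2}$ ($L{\left(g \right)} = g^{2} + 3 = 3 + g^{2}$)
$x{\left(y \right)} = 1 + y^{2}$ ($x{\left(y \right)} = \left(-1 - 1\right) + \left(3 + y^{2}\right) = -2 + \left(3 + y^{2}\right) = 1 + y^{2}$)
$\left(\frac{\left(36 - 13\right) + 5}{-35 + 56} + 40\right) x{\left(1 \right)} = \left(\frac{\left(36 - 13\right) + 5}{-35 + 56} + 40\right) \left(1 + 1^{2}\right) = \left(\frac{23 + 5}{21} + 40\right) \left(1 + 1\right) = \left(28 \cdot \frac{1}{21} + 40\right) 2 = \left(\frac{4}{3} + 40\right) 2 = \frac{124}{3} \cdot 2 = \frac{248}{3}$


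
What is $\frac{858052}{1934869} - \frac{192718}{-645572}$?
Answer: $\frac{463409214843}{624548625034} \approx 0.74199$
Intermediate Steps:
$\frac{858052}{1934869} - \frac{192718}{-645572} = 858052 \cdot \frac{1}{1934869} - - \frac{96359}{322786} = \frac{858052}{1934869} + \frac{96359}{322786} = \frac{463409214843}{624548625034}$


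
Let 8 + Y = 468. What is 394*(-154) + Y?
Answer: -60216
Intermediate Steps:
Y = 460 (Y = -8 + 468 = 460)
394*(-154) + Y = 394*(-154) + 460 = -60676 + 460 = -60216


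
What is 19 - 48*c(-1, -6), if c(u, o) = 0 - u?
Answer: -29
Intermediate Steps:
c(u, o) = -u
19 - 48*c(-1, -6) = 19 - (-48)*(-1) = 19 - 48*1 = 19 - 48 = -29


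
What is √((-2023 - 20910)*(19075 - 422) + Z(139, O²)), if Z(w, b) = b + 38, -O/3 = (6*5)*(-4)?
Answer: 7*I*√8727339 ≈ 20679.0*I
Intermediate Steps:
O = 360 (O = -3*6*5*(-4) = -90*(-4) = -3*(-120) = 360)
Z(w, b) = 38 + b
√((-2023 - 20910)*(19075 - 422) + Z(139, O²)) = √((-2023 - 20910)*(19075 - 422) + (38 + 360²)) = √(-22933*18653 + (38 + 129600)) = √(-427769249 + 129638) = √(-427639611) = 7*I*√8727339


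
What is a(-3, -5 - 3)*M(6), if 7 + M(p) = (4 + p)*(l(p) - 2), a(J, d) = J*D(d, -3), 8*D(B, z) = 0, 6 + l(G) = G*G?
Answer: 0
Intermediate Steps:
l(G) = -6 + G² (l(G) = -6 + G*G = -6 + G²)
D(B, z) = 0 (D(B, z) = (⅛)*0 = 0)
a(J, d) = 0 (a(J, d) = J*0 = 0)
M(p) = -7 + (-8 + p²)*(4 + p) (M(p) = -7 + (4 + p)*((-6 + p²) - 2) = -7 + (4 + p)*(-8 + p²) = -7 + (-8 + p²)*(4 + p))
a(-3, -5 - 3)*M(6) = 0*(-39 + 6³ - 8*6 + 4*6²) = 0*(-39 + 216 - 48 + 4*36) = 0*(-39 + 216 - 48 + 144) = 0*273 = 0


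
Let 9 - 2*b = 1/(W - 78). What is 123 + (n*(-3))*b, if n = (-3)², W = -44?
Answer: 339/244 ≈ 1.3893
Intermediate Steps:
b = 1099/244 (b = 9/2 - 1/(2*(-44 - 78)) = 9/2 - ½/(-122) = 9/2 - ½*(-1/122) = 9/2 + 1/244 = 1099/244 ≈ 4.5041)
n = 9
123 + (n*(-3))*b = 123 + (9*(-3))*(1099/244) = 123 - 27*1099/244 = 123 - 29673/244 = 339/244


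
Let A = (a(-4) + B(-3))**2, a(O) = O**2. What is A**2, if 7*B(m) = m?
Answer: 141158161/2401 ≈ 58791.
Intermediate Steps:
B(m) = m/7
A = 11881/49 (A = ((-4)**2 + (1/7)*(-3))**2 = (16 - 3/7)**2 = (109/7)**2 = 11881/49 ≈ 242.47)
A**2 = (11881/49)**2 = 141158161/2401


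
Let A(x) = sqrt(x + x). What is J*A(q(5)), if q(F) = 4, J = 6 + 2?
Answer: 16*sqrt(2) ≈ 22.627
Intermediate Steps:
J = 8
A(x) = sqrt(2)*sqrt(x) (A(x) = sqrt(2*x) = sqrt(2)*sqrt(x))
J*A(q(5)) = 8*(sqrt(2)*sqrt(4)) = 8*(sqrt(2)*2) = 8*(2*sqrt(2)) = 16*sqrt(2)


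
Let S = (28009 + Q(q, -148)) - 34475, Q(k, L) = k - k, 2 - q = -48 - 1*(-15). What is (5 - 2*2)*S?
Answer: -6466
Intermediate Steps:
q = 35 (q = 2 - (-48 - 1*(-15)) = 2 - (-48 + 15) = 2 - 1*(-33) = 2 + 33 = 35)
Q(k, L) = 0
S = -6466 (S = (28009 + 0) - 34475 = 28009 - 34475 = -6466)
(5 - 2*2)*S = (5 - 2*2)*(-6466) = (5 - 4)*(-6466) = 1*(-6466) = -6466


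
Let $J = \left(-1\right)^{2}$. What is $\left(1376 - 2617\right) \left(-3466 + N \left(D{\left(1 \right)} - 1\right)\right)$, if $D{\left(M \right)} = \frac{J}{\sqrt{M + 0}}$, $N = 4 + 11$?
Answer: $4301306$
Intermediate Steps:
$J = 1$
$N = 15$
$D{\left(M \right)} = \frac{1}{\sqrt{M}}$ ($D{\left(M \right)} = 1 \frac{1}{\sqrt{M + 0}} = 1 \frac{1}{\sqrt{M}} = \frac{1}{\sqrt{M}}$)
$\left(1376 - 2617\right) \left(-3466 + N \left(D{\left(1 \right)} - 1\right)\right) = \left(1376 - 2617\right) \left(-3466 + 15 \left(\frac{1}{\sqrt{1}} - 1\right)\right) = - 1241 \left(-3466 + 15 \left(1 - 1\right)\right) = - 1241 \left(-3466 + 15 \cdot 0\right) = - 1241 \left(-3466 + 0\right) = \left(-1241\right) \left(-3466\right) = 4301306$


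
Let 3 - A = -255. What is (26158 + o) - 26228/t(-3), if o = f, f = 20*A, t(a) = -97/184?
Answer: 7863798/97 ≈ 81070.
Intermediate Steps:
A = 258 (A = 3 - 1*(-255) = 3 + 255 = 258)
t(a) = -97/184 (t(a) = -97*1/184 = -97/184)
f = 5160 (f = 20*258 = 5160)
o = 5160
(26158 + o) - 26228/t(-3) = (26158 + 5160) - 26228/(-97/184) = 31318 - 26228*(-184/97) = 31318 + 4825952/97 = 7863798/97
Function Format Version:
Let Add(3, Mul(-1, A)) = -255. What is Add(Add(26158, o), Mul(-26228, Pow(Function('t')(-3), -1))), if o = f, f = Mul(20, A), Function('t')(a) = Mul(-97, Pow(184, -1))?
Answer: Rational(7863798, 97) ≈ 81070.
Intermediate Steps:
A = 258 (A = Add(3, Mul(-1, -255)) = Add(3, 255) = 258)
Function('t')(a) = Rational(-97, 184) (Function('t')(a) = Mul(-97, Rational(1, 184)) = Rational(-97, 184))
f = 5160 (f = Mul(20, 258) = 5160)
o = 5160
Add(Add(26158, o), Mul(-26228, Pow(Function('t')(-3), -1))) = Add(Add(26158, 5160), Mul(-26228, Pow(Rational(-97, 184), -1))) = Add(31318, Mul(-26228, Rational(-184, 97))) = Add(31318, Rational(4825952, 97)) = Rational(7863798, 97)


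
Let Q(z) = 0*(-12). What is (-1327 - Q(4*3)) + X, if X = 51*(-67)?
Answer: -4744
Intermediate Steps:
Q(z) = 0
X = -3417
(-1327 - Q(4*3)) + X = (-1327 - 1*0) - 3417 = (-1327 + 0) - 3417 = -1327 - 3417 = -4744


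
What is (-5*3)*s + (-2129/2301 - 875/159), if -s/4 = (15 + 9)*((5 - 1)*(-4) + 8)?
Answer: -1405682522/121953 ≈ -11526.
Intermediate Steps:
s = 768 (s = -4*(15 + 9)*((5 - 1)*(-4) + 8) = -96*(4*(-4) + 8) = -96*(-16 + 8) = -96*(-8) = -4*(-192) = 768)
(-5*3)*s + (-2129/2301 - 875/159) = -5*3*768 + (-2129/2301 - 875/159) = -15*768 + (-2129*1/2301 - 875*1/159) = -11520 + (-2129/2301 - 875/159) = -11520 - 783962/121953 = -1405682522/121953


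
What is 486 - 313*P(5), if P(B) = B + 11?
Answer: -4522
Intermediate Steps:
P(B) = 11 + B
486 - 313*P(5) = 486 - 313*(11 + 5) = 486 - 313*16 = 486 - 5008 = -4522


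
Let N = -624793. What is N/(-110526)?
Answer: 3697/654 ≈ 5.6529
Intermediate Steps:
N/(-110526) = -624793/(-110526) = -624793*(-1/110526) = 3697/654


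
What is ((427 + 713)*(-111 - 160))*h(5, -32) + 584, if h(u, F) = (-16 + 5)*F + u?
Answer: -110290996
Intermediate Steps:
h(u, F) = u - 11*F (h(u, F) = -11*F + u = u - 11*F)
((427 + 713)*(-111 - 160))*h(5, -32) + 584 = ((427 + 713)*(-111 - 160))*(5 - 11*(-32)) + 584 = (1140*(-271))*(5 + 352) + 584 = -308940*357 + 584 = -110291580 + 584 = -110290996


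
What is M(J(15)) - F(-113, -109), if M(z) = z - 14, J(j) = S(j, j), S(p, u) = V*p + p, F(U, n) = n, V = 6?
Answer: 200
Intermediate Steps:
S(p, u) = 7*p (S(p, u) = 6*p + p = 7*p)
J(j) = 7*j
M(z) = -14 + z
M(J(15)) - F(-113, -109) = (-14 + 7*15) - 1*(-109) = (-14 + 105) + 109 = 91 + 109 = 200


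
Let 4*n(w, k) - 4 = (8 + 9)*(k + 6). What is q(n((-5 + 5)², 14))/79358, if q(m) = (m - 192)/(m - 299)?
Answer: 53/8451627 ≈ 6.2710e-6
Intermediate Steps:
n(w, k) = 53/2 + 17*k/4 (n(w, k) = 1 + ((8 + 9)*(k + 6))/4 = 1 + (17*(6 + k))/4 = 1 + (102 + 17*k)/4 = 1 + (51/2 + 17*k/4) = 53/2 + 17*k/4)
q(m) = (-192 + m)/(-299 + m)
q(n((-5 + 5)², 14))/79358 = ((-192 + (53/2 + (17/4)*14))/(-299 + (53/2 + (17/4)*14)))/79358 = ((-192 + (53/2 + 119/2))/(-299 + (53/2 + 119/2)))*(1/79358) = ((-192 + 86)/(-299 + 86))*(1/79358) = (-106/(-213))*(1/79358) = -1/213*(-106)*(1/79358) = (106/213)*(1/79358) = 53/8451627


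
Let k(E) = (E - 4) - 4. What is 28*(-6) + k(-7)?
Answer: -183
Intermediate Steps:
k(E) = -8 + E (k(E) = (-4 + E) - 4 = -8 + E)
28*(-6) + k(-7) = 28*(-6) + (-8 - 7) = -168 - 15 = -183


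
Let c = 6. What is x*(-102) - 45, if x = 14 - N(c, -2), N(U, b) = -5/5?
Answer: -1575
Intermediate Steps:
N(U, b) = -1 (N(U, b) = -5*1/5 = -1)
x = 15 (x = 14 - 1*(-1) = 14 + 1 = 15)
x*(-102) - 45 = 15*(-102) - 45 = -1530 - 45 = -1575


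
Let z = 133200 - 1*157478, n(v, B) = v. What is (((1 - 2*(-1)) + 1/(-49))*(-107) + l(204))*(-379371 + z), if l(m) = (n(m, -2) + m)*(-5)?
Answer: 46654558718/49 ≈ 9.5213e+8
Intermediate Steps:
l(m) = -10*m (l(m) = (m + m)*(-5) = (2*m)*(-5) = -10*m)
z = -24278 (z = 133200 - 157478 = -24278)
(((1 - 2*(-1)) + 1/(-49))*(-107) + l(204))*(-379371 + z) = (((1 - 2*(-1)) + 1/(-49))*(-107) - 10*204)*(-379371 - 24278) = (((1 + 2) - 1/49)*(-107) - 2040)*(-403649) = ((3 - 1/49)*(-107) - 2040)*(-403649) = ((146/49)*(-107) - 2040)*(-403649) = (-15622/49 - 2040)*(-403649) = -115582/49*(-403649) = 46654558718/49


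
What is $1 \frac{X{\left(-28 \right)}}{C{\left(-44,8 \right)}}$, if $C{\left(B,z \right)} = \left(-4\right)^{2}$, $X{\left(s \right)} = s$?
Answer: $- \frac{7}{4} \approx -1.75$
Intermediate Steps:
$C{\left(B,z \right)} = 16$
$1 \frac{X{\left(-28 \right)}}{C{\left(-44,8 \right)}} = 1 \left(- \frac{28}{16}\right) = 1 \left(\left(-28\right) \frac{1}{16}\right) = 1 \left(- \frac{7}{4}\right) = - \frac{7}{4}$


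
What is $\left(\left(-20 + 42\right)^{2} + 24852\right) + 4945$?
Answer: $30281$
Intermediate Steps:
$\left(\left(-20 + 42\right)^{2} + 24852\right) + 4945 = \left(22^{2} + 24852\right) + 4945 = \left(484 + 24852\right) + 4945 = 25336 + 4945 = 30281$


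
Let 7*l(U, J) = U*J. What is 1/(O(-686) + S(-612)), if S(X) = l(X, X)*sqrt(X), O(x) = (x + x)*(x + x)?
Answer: 5764801/16217401869136 - 491589*I*sqrt(17)/8108700934568 ≈ 3.5547e-7 - 2.4996e-7*I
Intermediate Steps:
O(x) = 4*x**2 (O(x) = (2*x)*(2*x) = 4*x**2)
l(U, J) = J*U/7 (l(U, J) = (U*J)/7 = (J*U)/7 = J*U/7)
S(X) = X**(5/2)/7 (S(X) = (X*X/7)*sqrt(X) = (X**2/7)*sqrt(X) = X**(5/2)/7)
1/(O(-686) + S(-612)) = 1/(4*(-686)**2 + (-612)**(5/2)/7) = 1/(4*470596 + (2247264*I*sqrt(17))/7) = 1/(1882384 + 2247264*I*sqrt(17)/7)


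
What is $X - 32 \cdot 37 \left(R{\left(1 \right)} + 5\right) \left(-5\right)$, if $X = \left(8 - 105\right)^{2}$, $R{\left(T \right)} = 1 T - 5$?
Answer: $15329$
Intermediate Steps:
$R{\left(T \right)} = -5 + T$ ($R{\left(T \right)} = T - 5 = -5 + T$)
$X = 9409$ ($X = \left(-97\right)^{2} = 9409$)
$X - 32 \cdot 37 \left(R{\left(1 \right)} + 5\right) \left(-5\right) = 9409 - 32 \cdot 37 \left(\left(-5 + 1\right) + 5\right) \left(-5\right) = 9409 - 1184 \left(-4 + 5\right) \left(-5\right) = 9409 - 1184 \cdot 1 \left(-5\right) = 9409 - 1184 \left(-5\right) = 9409 - -5920 = 9409 + 5920 = 15329$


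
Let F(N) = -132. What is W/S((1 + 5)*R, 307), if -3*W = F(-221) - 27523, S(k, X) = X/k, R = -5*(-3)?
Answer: 829650/307 ≈ 2702.4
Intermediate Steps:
R = 15
W = 27655/3 (W = -(-132 - 27523)/3 = -1/3*(-27655) = 27655/3 ≈ 9218.3)
W/S((1 + 5)*R, 307) = 27655/(3*((307/(((1 + 5)*15))))) = 27655/(3*((307/((6*15))))) = 27655/(3*((307/90))) = 27655/(3*((307*(1/90)))) = 27655/(3*(307/90)) = (27655/3)*(90/307) = 829650/307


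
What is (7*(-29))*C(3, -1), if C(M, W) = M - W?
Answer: -812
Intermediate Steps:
(7*(-29))*C(3, -1) = (7*(-29))*(3 - 1*(-1)) = -203*(3 + 1) = -203*4 = -812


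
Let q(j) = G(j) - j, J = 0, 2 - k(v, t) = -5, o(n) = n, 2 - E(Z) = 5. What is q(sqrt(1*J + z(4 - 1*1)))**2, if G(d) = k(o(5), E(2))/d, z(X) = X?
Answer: 16/3 ≈ 5.3333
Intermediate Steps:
E(Z) = -3 (E(Z) = 2 - 1*5 = 2 - 5 = -3)
k(v, t) = 7 (k(v, t) = 2 - 1*(-5) = 2 + 5 = 7)
G(d) = 7/d
q(j) = -j + 7/j (q(j) = 7/j - j = -j + 7/j)
q(sqrt(1*J + z(4 - 1*1)))**2 = (-sqrt(1*0 + (4 - 1*1)) + 7/(sqrt(1*0 + (4 - 1*1))))**2 = (-sqrt(0 + (4 - 1)) + 7/(sqrt(0 + (4 - 1))))**2 = (-sqrt(0 + 3) + 7/(sqrt(0 + 3)))**2 = (-sqrt(3) + 7/(sqrt(3)))**2 = (-sqrt(3) + 7*(sqrt(3)/3))**2 = (-sqrt(3) + 7*sqrt(3)/3)**2 = (4*sqrt(3)/3)**2 = 16/3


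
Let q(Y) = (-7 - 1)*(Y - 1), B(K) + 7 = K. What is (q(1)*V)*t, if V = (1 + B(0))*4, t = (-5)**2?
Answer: 0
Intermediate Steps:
t = 25
B(K) = -7 + K
q(Y) = 8 - 8*Y (q(Y) = -8*(-1 + Y) = 8 - 8*Y)
V = -24 (V = (1 + (-7 + 0))*4 = (1 - 7)*4 = -6*4 = -24)
(q(1)*V)*t = ((8 - 8*1)*(-24))*25 = ((8 - 8)*(-24))*25 = (0*(-24))*25 = 0*25 = 0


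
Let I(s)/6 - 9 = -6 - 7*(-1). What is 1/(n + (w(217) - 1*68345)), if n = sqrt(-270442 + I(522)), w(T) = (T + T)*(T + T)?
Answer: 120011/14402910503 - 7*I*sqrt(5518)/14402910503 ≈ 8.3324e-6 - 3.6103e-8*I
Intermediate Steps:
I(s) = 60 (I(s) = 54 + 6*(-6 - 7*(-1)) = 54 + 6*(-6 + 7) = 54 + 6*1 = 54 + 6 = 60)
w(T) = 4*T**2 (w(T) = (2*T)*(2*T) = 4*T**2)
n = 7*I*sqrt(5518) (n = sqrt(-270442 + 60) = sqrt(-270382) = 7*I*sqrt(5518) ≈ 519.98*I)
1/(n + (w(217) - 1*68345)) = 1/(7*I*sqrt(5518) + (4*217**2 - 1*68345)) = 1/(7*I*sqrt(5518) + (4*47089 - 68345)) = 1/(7*I*sqrt(5518) + (188356 - 68345)) = 1/(7*I*sqrt(5518) + 120011) = 1/(120011 + 7*I*sqrt(5518))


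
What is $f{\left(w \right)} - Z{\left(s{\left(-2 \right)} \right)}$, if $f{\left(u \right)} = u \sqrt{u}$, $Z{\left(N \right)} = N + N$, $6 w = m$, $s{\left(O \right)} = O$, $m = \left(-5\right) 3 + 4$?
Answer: $4 - \frac{11 i \sqrt{66}}{36} \approx 4.0 - 2.4823 i$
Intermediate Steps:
$m = -11$ ($m = -15 + 4 = -11$)
$w = - \frac{11}{6}$ ($w = \frac{1}{6} \left(-11\right) = - \frac{11}{6} \approx -1.8333$)
$Z{\left(N \right)} = 2 N$
$f{\left(u \right)} = u^{\frac{3}{2}}$
$f{\left(w \right)} - Z{\left(s{\left(-2 \right)} \right)} = \left(- \frac{11}{6}\right)^{\frac{3}{2}} - 2 \left(-2\right) = - \frac{11 i \sqrt{66}}{36} - -4 = - \frac{11 i \sqrt{66}}{36} + 4 = 4 - \frac{11 i \sqrt{66}}{36}$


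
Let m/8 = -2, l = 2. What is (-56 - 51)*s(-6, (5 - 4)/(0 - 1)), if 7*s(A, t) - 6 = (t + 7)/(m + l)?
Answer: -4173/49 ≈ -85.163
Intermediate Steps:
m = -16 (m = 8*(-2) = -16)
s(A, t) = 11/14 - t/98 (s(A, t) = 6/7 + ((t + 7)/(-16 + 2))/7 = 6/7 + ((7 + t)/(-14))/7 = 6/7 + ((7 + t)*(-1/14))/7 = 6/7 + (-½ - t/14)/7 = 6/7 + (-1/14 - t/98) = 11/14 - t/98)
(-56 - 51)*s(-6, (5 - 4)/(0 - 1)) = (-56 - 51)*(11/14 - (5 - 4)/(98*(0 - 1))) = -107*(11/14 - 1/(98*(-1))) = -107*(11/14 - (-1)/98) = -107*(11/14 - 1/98*(-1)) = -107*(11/14 + 1/98) = -107*39/49 = -4173/49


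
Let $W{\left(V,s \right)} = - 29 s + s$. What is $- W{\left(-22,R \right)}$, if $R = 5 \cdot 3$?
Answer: $420$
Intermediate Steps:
$R = 15$
$W{\left(V,s \right)} = - 28 s$
$- W{\left(-22,R \right)} = - \left(-28\right) 15 = \left(-1\right) \left(-420\right) = 420$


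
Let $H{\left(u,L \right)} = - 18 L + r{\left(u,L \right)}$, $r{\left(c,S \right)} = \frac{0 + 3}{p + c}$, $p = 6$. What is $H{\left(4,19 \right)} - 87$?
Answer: $- \frac{4287}{10} \approx -428.7$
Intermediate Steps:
$r{\left(c,S \right)} = \frac{3}{6 + c}$ ($r{\left(c,S \right)} = \frac{0 + 3}{6 + c} = \frac{3}{6 + c}$)
$H{\left(u,L \right)} = - 18 L + \frac{3}{6 + u}$
$H{\left(4,19 \right)} - 87 = \frac{3 \left(1 - 114 \left(6 + 4\right)\right)}{6 + 4} - 87 = \frac{3 \left(1 - 114 \cdot 10\right)}{10} - 87 = 3 \cdot \frac{1}{10} \left(1 - 1140\right) - 87 = 3 \cdot \frac{1}{10} \left(-1139\right) - 87 = - \frac{3417}{10} - 87 = - \frac{4287}{10}$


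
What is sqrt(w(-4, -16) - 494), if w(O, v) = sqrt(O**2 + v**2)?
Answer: sqrt(-494 + 4*sqrt(17)) ≈ 21.852*I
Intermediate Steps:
sqrt(w(-4, -16) - 494) = sqrt(sqrt((-4)**2 + (-16)**2) - 494) = sqrt(sqrt(16 + 256) - 494) = sqrt(sqrt(272) - 494) = sqrt(4*sqrt(17) - 494) = sqrt(-494 + 4*sqrt(17))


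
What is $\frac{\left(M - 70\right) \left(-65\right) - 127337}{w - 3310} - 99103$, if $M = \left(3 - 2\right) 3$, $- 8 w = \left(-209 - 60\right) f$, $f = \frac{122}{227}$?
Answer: $- \frac{98704745219}{996357} \approx -99066.0$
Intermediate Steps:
$f = \frac{122}{227}$ ($f = 122 \cdot \frac{1}{227} = \frac{122}{227} \approx 0.53745$)
$w = \frac{16409}{908}$ ($w = - \frac{\left(-209 - 60\right) \frac{122}{227}}{8} = - \frac{\left(-269\right) \frac{122}{227}}{8} = \left(- \frac{1}{8}\right) \left(- \frac{32818}{227}\right) = \frac{16409}{908} \approx 18.072$)
$M = 3$ ($M = 1 \cdot 3 = 3$)
$\frac{\left(M - 70\right) \left(-65\right) - 127337}{w - 3310} - 99103 = \frac{\left(3 - 70\right) \left(-65\right) - 127337}{\frac{16409}{908} - 3310} - 99103 = \frac{\left(-67\right) \left(-65\right) - 127337}{- \frac{2989071}{908}} - 99103 = \left(4355 - 127337\right) \left(- \frac{908}{2989071}\right) - 99103 = \left(-122982\right) \left(- \frac{908}{2989071}\right) - 99103 = \frac{37222552}{996357} - 99103 = - \frac{98704745219}{996357}$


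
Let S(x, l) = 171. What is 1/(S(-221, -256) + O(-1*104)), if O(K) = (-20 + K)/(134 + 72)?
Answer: 103/17551 ≈ 0.0058686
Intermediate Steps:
O(K) = -10/103 + K/206 (O(K) = (-20 + K)/206 = (-20 + K)*(1/206) = -10/103 + K/206)
1/(S(-221, -256) + O(-1*104)) = 1/(171 + (-10/103 + (-1*104)/206)) = 1/(171 + (-10/103 + (1/206)*(-104))) = 1/(171 + (-10/103 - 52/103)) = 1/(171 - 62/103) = 1/(17551/103) = 103/17551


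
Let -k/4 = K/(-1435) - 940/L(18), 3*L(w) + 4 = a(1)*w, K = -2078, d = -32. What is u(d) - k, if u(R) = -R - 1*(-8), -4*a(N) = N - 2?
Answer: -32307888/1435 ≈ -22514.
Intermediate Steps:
a(N) = 1/2 - N/4 (a(N) = -(N - 2)/4 = -(-2 + N)/4 = 1/2 - N/4)
u(R) = 8 - R (u(R) = -R + 8 = 8 - R)
L(w) = -4/3 + w/12 (L(w) = -4/3 + ((1/2 - 1/4*1)*w)/3 = -4/3 + ((1/2 - 1/4)*w)/3 = -4/3 + (w/4)/3 = -4/3 + w/12)
k = 32365288/1435 (k = -4*(-2078/(-1435) - 940/(-4/3 + (1/12)*18)) = -4*(-2078*(-1/1435) - 940/(-4/3 + 3/2)) = -4*(2078/1435 - 940/1/6) = -4*(2078/1435 - 940*6) = -4*(2078/1435 - 5640) = -4*(-8091322/1435) = 32365288/1435 ≈ 22554.)
u(d) - k = (8 - 1*(-32)) - 1*32365288/1435 = (8 + 32) - 32365288/1435 = 40 - 32365288/1435 = -32307888/1435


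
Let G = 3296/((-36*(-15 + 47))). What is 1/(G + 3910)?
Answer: 36/140657 ≈ 0.00025594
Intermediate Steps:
G = -103/36 (G = 3296/((-36*32)) = 3296/(-1152) = 3296*(-1/1152) = -103/36 ≈ -2.8611)
1/(G + 3910) = 1/(-103/36 + 3910) = 1/(140657/36) = 36/140657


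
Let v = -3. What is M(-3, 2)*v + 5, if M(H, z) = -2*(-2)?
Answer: -7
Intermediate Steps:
M(H, z) = 4
M(-3, 2)*v + 5 = 4*(-3) + 5 = -12 + 5 = -7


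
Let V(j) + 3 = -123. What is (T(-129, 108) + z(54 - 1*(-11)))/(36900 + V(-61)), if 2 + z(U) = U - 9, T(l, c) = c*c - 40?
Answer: 5839/18387 ≈ 0.31756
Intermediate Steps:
V(j) = -126 (V(j) = -3 - 123 = -126)
T(l, c) = -40 + c**2 (T(l, c) = c**2 - 40 = -40 + c**2)
z(U) = -11 + U (z(U) = -2 + (U - 9) = -2 + (-9 + U) = -11 + U)
(T(-129, 108) + z(54 - 1*(-11)))/(36900 + V(-61)) = ((-40 + 108**2) + (-11 + (54 - 1*(-11))))/(36900 - 126) = ((-40 + 11664) + (-11 + (54 + 11)))/36774 = (11624 + (-11 + 65))*(1/36774) = (11624 + 54)*(1/36774) = 11678*(1/36774) = 5839/18387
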